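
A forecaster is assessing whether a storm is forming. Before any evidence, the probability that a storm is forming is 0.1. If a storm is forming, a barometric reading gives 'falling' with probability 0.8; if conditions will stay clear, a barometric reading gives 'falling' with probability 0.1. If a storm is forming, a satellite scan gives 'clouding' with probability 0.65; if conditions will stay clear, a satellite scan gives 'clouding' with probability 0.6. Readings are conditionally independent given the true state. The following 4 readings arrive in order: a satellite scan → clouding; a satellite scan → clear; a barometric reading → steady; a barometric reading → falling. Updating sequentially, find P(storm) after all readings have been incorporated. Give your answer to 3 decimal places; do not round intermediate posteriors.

0.158

Each posterior becomes the prior for the next update.
After a satellite scan='clouding': P(storm) = 0.65·0.1000 / (0.65·0.1000 + 0.6·0.9000) ≈ 0.1074
After a satellite scan='clear': P(storm) = 0.35·0.1074 / (0.35·0.1074 + 0.4·0.8926) ≈ 0.0953
After a barometric reading='steady': P(storm) = 0.2·0.0953 / (0.2·0.0953 + 0.9·0.9047) ≈ 0.0229
After a barometric reading='falling': P(storm) = 0.8·0.0229 / (0.8·0.0229 + 0.1·0.9771) ≈ 0.1577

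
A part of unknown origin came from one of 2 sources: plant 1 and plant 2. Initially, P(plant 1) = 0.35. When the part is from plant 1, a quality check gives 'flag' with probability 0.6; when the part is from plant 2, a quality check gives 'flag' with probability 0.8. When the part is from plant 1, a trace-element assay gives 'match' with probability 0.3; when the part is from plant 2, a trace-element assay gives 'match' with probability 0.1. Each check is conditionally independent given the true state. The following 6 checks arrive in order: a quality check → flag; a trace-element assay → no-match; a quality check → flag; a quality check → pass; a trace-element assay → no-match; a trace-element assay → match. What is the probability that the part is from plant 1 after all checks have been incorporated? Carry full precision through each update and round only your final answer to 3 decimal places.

0.524

Each posterior becomes the prior for the next update.
After a quality check='flag': P(plant 1) = 0.6·0.3500 / (0.6·0.3500 + 0.8·0.6500) ≈ 0.2877
After a trace-element assay='no-match': P(plant 1) = 0.7·0.2877 / (0.7·0.2877 + 0.9·0.7123) ≈ 0.2390
After a quality check='flag': P(plant 1) = 0.6·0.2390 / (0.6·0.2390 + 0.8·0.7610) ≈ 0.1907
After a quality check='pass': P(plant 1) = 0.4·0.1907 / (0.4·0.1907 + 0.2·0.8093) ≈ 0.3203
After a trace-element assay='no-match': P(plant 1) = 0.7·0.3203 / (0.7·0.3203 + 0.9·0.6797) ≈ 0.2682
After a trace-element assay='match': P(plant 1) = 0.3·0.2682 / (0.3·0.2682 + 0.1·0.7318) ≈ 0.5237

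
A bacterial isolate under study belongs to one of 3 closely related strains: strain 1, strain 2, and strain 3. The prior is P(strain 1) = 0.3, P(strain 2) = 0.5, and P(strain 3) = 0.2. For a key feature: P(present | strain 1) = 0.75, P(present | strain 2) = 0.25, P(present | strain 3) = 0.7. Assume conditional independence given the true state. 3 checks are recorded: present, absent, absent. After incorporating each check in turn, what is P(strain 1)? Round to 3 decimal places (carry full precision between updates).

Apply Bayes' rule sequentially, carrying P(strain 1) forward.
After 'present': normaliser = 0.75·0.3000 + 0.25·0.5000 + 0.7·0.2000; P(strain 1) ≈ 0.4592, P(strain 2) ≈ 0.2551, P(strain 3) ≈ 0.2857
After 'absent': normaliser = 0.25·0.4592 + 0.75·0.2551 + 0.3·0.2857; P(strain 1) ≈ 0.2930, P(strain 2) ≈ 0.4883, P(strain 3) ≈ 0.2188
After 'absent': normaliser = 0.25·0.2930 + 0.75·0.4883 + 0.3·0.2188; P(strain 1) ≈ 0.1450, P(strain 2) ≈ 0.7251, P(strain 3) ≈ 0.1299

0.145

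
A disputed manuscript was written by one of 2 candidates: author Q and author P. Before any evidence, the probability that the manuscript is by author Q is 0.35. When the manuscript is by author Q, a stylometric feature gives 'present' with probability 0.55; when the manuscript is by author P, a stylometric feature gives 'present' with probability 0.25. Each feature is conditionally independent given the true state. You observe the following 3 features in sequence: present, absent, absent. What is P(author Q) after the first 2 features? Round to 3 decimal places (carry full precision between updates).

0.415

After 'present': P(author Q) = 0.55·0.3500 / (0.55·0.3500 + 0.25·0.6500) ≈ 0.5423
After 'absent': P(author Q) = 0.45·0.5423 / (0.45·0.5423 + 0.75·0.4577) ≈ 0.4155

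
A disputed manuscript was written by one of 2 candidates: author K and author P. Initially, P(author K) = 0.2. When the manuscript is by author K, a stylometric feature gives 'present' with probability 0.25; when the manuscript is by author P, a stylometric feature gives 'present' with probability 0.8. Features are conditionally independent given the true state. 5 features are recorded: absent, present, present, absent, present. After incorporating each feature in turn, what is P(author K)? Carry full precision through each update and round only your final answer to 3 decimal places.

0.097

After 'absent': P(author K) = 0.75·0.2000 / (0.75·0.2000 + 0.2·0.8000) ≈ 0.4839
After 'present': P(author K) = 0.25·0.4839 / (0.25·0.4839 + 0.8·0.5161) ≈ 0.2266
After 'present': P(author K) = 0.25·0.2266 / (0.25·0.2266 + 0.8·0.7734) ≈ 0.0839
After 'absent': P(author K) = 0.75·0.0839 / (0.75·0.0839 + 0.2·0.9161) ≈ 0.2556
After 'present': P(author K) = 0.25·0.2556 / (0.25·0.2556 + 0.8·0.7444) ≈ 0.0969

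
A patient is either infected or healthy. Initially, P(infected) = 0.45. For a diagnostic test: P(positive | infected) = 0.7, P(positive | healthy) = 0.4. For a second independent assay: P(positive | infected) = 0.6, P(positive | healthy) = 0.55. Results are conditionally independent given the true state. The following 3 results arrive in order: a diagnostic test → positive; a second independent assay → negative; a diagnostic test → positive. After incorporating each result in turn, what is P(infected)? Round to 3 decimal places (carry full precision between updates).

0.690

Apply Bayes' rule sequentially, carrying P(infected) forward.
After a diagnostic test='positive': P(infected) = 0.7·0.4500 / (0.7·0.4500 + 0.4·0.5500) ≈ 0.5888
After a second independent assay='negative': P(infected) = 0.4·0.5888 / (0.4·0.5888 + 0.45·0.4112) ≈ 0.5600
After a diagnostic test='positive': P(infected) = 0.7·0.5600 / (0.7·0.5600 + 0.4·0.4400) ≈ 0.6901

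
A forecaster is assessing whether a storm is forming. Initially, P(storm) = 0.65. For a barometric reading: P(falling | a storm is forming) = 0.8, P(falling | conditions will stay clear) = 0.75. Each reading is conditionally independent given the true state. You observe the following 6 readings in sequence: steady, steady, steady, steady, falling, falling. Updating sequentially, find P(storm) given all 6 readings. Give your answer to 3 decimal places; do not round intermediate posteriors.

0.464

Apply Bayes' rule sequentially, carrying P(storm) forward.
After 'steady': P(storm) = 0.2·0.6500 / (0.2·0.6500 + 0.25·0.3500) ≈ 0.5977
After 'steady': P(storm) = 0.2·0.5977 / (0.2·0.5977 + 0.25·0.4023) ≈ 0.5431
After 'steady': P(storm) = 0.2·0.5431 / (0.2·0.5431 + 0.25·0.4569) ≈ 0.4874
After 'steady': P(storm) = 0.2·0.4874 / (0.2·0.4874 + 0.25·0.5126) ≈ 0.4320
After 'falling': P(storm) = 0.8·0.4320 / (0.8·0.4320 + 0.75·0.5680) ≈ 0.4479
After 'falling': P(storm) = 0.8·0.4479 / (0.8·0.4479 + 0.75·0.5521) ≈ 0.4639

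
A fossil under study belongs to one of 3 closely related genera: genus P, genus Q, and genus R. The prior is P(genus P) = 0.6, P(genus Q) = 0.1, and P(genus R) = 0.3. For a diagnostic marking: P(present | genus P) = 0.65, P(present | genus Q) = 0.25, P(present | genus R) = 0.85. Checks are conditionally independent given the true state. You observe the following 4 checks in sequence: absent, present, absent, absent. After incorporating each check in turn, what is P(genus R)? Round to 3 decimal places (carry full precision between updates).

Each posterior becomes the prior for the next update.
After 'absent': normaliser = 0.35·0.6000 + 0.75·0.1000 + 0.15·0.3000; P(genus P) ≈ 0.6364, P(genus Q) ≈ 0.2273, P(genus R) ≈ 0.1364
After 'present': normaliser = 0.65·0.6364 + 0.25·0.2273 + 0.85·0.1364; P(genus P) ≈ 0.7054, P(genus Q) ≈ 0.0969, P(genus R) ≈ 0.1977
After 'absent': normaliser = 0.35·0.7054 + 0.75·0.0969 + 0.15·0.1977; P(genus P) ≈ 0.7070, P(genus Q) ≈ 0.2081, P(genus R) ≈ 0.0849
After 'absent': normaliser = 0.35·0.7070 + 0.75·0.2081 + 0.15·0.0849; P(genus P) ≈ 0.5945, P(genus Q) ≈ 0.3750, P(genus R) ≈ 0.0306

0.031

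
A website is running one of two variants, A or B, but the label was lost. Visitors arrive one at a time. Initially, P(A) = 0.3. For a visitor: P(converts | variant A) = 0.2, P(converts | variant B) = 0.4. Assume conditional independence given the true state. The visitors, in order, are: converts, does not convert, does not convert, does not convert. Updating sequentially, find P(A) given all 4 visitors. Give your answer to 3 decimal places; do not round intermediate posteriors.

0.337

After 'converts': P(A) = 0.2·0.3000 / (0.2·0.3000 + 0.4·0.7000) ≈ 0.1765
After 'does not convert': P(A) = 0.8·0.1765 / (0.8·0.1765 + 0.6·0.8235) ≈ 0.2222
After 'does not convert': P(A) = 0.8·0.2222 / (0.8·0.2222 + 0.6·0.7778) ≈ 0.2759
After 'does not convert': P(A) = 0.8·0.2759 / (0.8·0.2759 + 0.6·0.7241) ≈ 0.3368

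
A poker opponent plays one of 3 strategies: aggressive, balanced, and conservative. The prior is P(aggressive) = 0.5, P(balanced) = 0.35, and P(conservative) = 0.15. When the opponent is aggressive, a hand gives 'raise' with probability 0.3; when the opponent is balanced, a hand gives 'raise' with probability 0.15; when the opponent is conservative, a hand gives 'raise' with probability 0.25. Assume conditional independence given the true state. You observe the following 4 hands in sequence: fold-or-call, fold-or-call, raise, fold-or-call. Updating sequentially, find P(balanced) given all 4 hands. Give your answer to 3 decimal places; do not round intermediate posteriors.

Each posterior becomes the prior for the next update.
After 'fold-or-call': normaliser = 0.7·0.5000 + 0.85·0.3500 + 0.75·0.1500; P(aggressive) ≈ 0.4605, P(balanced) ≈ 0.3914, P(conservative) ≈ 0.1480
After 'fold-or-call': normaliser = 0.7·0.4605 + 0.85·0.3914 + 0.75·0.1480; P(aggressive) ≈ 0.4208, P(balanced) ≈ 0.4343, P(conservative) ≈ 0.1449
After 'raise': normaliser = 0.3·0.4208 + 0.15·0.4343 + 0.25·0.1449; P(aggressive) ≈ 0.5546, P(balanced) ≈ 0.2862, P(conservative) ≈ 0.1592
After 'fold-or-call': normaliser = 0.7·0.5546 + 0.85·0.2862 + 0.75·0.1592; P(aggressive) ≈ 0.5170, P(balanced) ≈ 0.3240, P(conservative) ≈ 0.1590

0.324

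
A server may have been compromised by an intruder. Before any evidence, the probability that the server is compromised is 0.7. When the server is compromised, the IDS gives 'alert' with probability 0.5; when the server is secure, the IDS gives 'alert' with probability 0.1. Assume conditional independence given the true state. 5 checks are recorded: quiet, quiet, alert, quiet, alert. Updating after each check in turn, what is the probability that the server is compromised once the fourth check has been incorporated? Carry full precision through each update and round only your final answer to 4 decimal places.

After 'quiet': P(compromised) = 0.5·0.7000 / (0.5·0.7000 + 0.9·0.3000) ≈ 0.5645
After 'quiet': P(compromised) = 0.5·0.5645 / (0.5·0.5645 + 0.9·0.4355) ≈ 0.4187
After 'alert': P(compromised) = 0.5·0.4187 / (0.5·0.4187 + 0.1·0.5813) ≈ 0.7826
After 'quiet': P(compromised) = 0.5·0.7826 / (0.5·0.7826 + 0.9·0.2174) ≈ 0.6667

0.6667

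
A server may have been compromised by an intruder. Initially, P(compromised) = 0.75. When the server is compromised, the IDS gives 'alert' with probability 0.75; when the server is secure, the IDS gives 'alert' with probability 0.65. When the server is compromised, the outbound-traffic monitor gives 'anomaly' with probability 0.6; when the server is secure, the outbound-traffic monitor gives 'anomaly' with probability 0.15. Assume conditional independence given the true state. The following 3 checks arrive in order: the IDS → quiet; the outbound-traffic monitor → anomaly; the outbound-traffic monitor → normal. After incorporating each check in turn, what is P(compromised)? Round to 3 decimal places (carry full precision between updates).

After the IDS='quiet': P(compromised) = 0.25·0.7500 / (0.25·0.7500 + 0.35·0.2500) ≈ 0.6818
After the outbound-traffic monitor='anomaly': P(compromised) = 0.6·0.6818 / (0.6·0.6818 + 0.15·0.3182) ≈ 0.8955
After the outbound-traffic monitor='normal': P(compromised) = 0.4·0.8955 / (0.4·0.8955 + 0.85·0.1045) ≈ 0.8013

0.801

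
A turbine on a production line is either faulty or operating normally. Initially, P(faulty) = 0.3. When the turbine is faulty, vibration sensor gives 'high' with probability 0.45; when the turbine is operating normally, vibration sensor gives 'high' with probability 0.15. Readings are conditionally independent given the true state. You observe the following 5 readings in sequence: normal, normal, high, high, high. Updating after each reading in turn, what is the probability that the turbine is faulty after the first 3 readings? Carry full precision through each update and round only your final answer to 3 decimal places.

After 'normal': P(faulty) = 0.55·0.3000 / (0.55·0.3000 + 0.85·0.7000) ≈ 0.2171
After 'normal': P(faulty) = 0.55·0.2171 / (0.55·0.2171 + 0.85·0.7829) ≈ 0.1521
After 'high': P(faulty) = 0.45·0.1521 / (0.45·0.1521 + 0.15·0.8479) ≈ 0.3499

0.350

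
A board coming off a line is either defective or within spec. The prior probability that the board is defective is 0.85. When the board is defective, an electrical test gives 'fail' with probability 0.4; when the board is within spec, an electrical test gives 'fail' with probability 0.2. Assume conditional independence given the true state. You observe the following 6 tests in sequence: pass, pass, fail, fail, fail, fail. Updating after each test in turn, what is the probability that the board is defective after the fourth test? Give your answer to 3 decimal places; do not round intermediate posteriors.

0.927

Each posterior becomes the prior for the next update.
After 'pass': P(defective) = 0.6·0.8500 / (0.6·0.8500 + 0.8·0.1500) ≈ 0.8095
After 'pass': P(defective) = 0.6·0.8095 / (0.6·0.8095 + 0.8·0.1905) ≈ 0.7612
After 'fail': P(defective) = 0.4·0.7612 / (0.4·0.7612 + 0.2·0.2388) ≈ 0.8644
After 'fail': P(defective) = 0.4·0.8644 / (0.4·0.8644 + 0.2·0.1356) ≈ 0.9273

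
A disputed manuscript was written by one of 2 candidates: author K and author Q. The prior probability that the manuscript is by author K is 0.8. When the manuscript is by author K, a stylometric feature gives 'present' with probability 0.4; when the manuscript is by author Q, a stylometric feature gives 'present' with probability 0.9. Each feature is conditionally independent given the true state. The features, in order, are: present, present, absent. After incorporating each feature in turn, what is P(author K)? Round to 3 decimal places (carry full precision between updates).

After 'present': P(author K) = 0.4·0.8000 / (0.4·0.8000 + 0.9·0.2000) ≈ 0.6400
After 'present': P(author K) = 0.4·0.6400 / (0.4·0.6400 + 0.9·0.3600) ≈ 0.4414
After 'absent': P(author K) = 0.6·0.4414 / (0.6·0.4414 + 0.1·0.5586) ≈ 0.8258

0.826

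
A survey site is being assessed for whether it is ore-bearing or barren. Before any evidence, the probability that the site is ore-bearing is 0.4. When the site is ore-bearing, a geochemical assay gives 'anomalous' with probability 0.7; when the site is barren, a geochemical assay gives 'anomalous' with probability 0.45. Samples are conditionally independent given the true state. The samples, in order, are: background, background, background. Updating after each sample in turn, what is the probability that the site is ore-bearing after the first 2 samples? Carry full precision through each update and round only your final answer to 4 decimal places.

0.1655

After 'background': P(ore) = 0.3·0.4000 / (0.3·0.4000 + 0.55·0.6000) ≈ 0.2667
After 'background': P(ore) = 0.3·0.2667 / (0.3·0.2667 + 0.55·0.7333) ≈ 0.1655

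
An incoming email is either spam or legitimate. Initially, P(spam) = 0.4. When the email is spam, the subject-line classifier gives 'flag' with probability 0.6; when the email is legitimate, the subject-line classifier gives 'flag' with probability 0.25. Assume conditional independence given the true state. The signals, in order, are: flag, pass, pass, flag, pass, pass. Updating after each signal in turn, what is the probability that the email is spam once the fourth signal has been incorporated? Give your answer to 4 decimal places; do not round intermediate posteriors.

After 'flag': P(spam) = 0.6·0.4000 / (0.6·0.4000 + 0.25·0.6000) ≈ 0.6154
After 'pass': P(spam) = 0.4·0.6154 / (0.4·0.6154 + 0.75·0.3846) ≈ 0.4604
After 'pass': P(spam) = 0.4·0.4604 / (0.4·0.4604 + 0.75·0.5396) ≈ 0.3128
After 'flag': P(spam) = 0.6·0.3128 / (0.6·0.3128 + 0.25·0.6872) ≈ 0.5220

0.5220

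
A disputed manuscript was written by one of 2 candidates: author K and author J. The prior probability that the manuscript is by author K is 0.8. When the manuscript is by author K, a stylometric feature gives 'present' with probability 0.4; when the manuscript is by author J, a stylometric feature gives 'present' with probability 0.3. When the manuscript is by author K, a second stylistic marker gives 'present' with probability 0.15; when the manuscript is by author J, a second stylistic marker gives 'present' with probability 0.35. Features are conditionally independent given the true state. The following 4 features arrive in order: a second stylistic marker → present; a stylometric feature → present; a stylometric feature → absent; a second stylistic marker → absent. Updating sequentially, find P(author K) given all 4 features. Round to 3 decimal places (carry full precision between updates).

0.719

Apply Bayes' rule sequentially, carrying P(author K) forward.
After a second stylistic marker='present': P(author K) = 0.15·0.8000 / (0.15·0.8000 + 0.35·0.2000) ≈ 0.6316
After a stylometric feature='present': P(author K) = 0.4·0.6316 / (0.4·0.6316 + 0.3·0.3684) ≈ 0.6957
After a stylometric feature='absent': P(author K) = 0.6·0.6957 / (0.6·0.6957 + 0.7·0.3043) ≈ 0.6621
After a second stylistic marker='absent': P(author K) = 0.85·0.6621 / (0.85·0.6621 + 0.65·0.3379) ≈ 0.7193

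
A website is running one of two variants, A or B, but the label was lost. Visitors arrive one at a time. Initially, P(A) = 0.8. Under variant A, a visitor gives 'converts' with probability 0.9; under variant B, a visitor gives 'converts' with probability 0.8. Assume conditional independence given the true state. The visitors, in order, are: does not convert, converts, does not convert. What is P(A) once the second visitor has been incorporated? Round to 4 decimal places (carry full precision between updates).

After 'does not convert': P(A) = 0.1·0.8000 / (0.1·0.8000 + 0.2·0.2000) ≈ 0.6667
After 'converts': P(A) = 0.9·0.6667 / (0.9·0.6667 + 0.8·0.3333) ≈ 0.6923

0.6923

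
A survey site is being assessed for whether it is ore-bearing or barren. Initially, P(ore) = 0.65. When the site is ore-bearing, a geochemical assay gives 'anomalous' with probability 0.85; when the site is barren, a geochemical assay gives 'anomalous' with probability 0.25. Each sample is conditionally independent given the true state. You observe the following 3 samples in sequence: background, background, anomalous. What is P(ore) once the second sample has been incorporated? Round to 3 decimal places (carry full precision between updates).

0.069

Each posterior becomes the prior for the next update.
After 'background': P(ore) = 0.15·0.6500 / (0.15·0.6500 + 0.75·0.3500) ≈ 0.2708
After 'background': P(ore) = 0.15·0.2708 / (0.15·0.2708 + 0.75·0.7292) ≈ 0.0691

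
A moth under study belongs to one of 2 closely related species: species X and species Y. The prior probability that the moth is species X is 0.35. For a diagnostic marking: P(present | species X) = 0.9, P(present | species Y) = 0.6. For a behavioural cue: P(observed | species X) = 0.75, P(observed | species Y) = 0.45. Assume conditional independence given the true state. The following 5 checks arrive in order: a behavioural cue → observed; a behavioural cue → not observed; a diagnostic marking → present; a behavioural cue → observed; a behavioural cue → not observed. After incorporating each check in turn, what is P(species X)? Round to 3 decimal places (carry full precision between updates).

Each posterior becomes the prior for the next update.
After a behavioural cue='observed': P(species X) = 0.75·0.3500 / (0.75·0.3500 + 0.45·0.6500) ≈ 0.4730
After a behavioural cue='not observed': P(species X) = 0.25·0.4730 / (0.25·0.4730 + 0.55·0.5270) ≈ 0.2897
After a diagnostic marking='present': P(species X) = 0.9·0.2897 / (0.9·0.2897 + 0.6·0.7103) ≈ 0.3796
After a behavioural cue='observed': P(species X) = 0.75·0.3796 / (0.75·0.3796 + 0.45·0.6204) ≈ 0.5049
After a behavioural cue='not observed': P(species X) = 0.25·0.5049 / (0.25·0.5049 + 0.55·0.4951) ≈ 0.3167

0.317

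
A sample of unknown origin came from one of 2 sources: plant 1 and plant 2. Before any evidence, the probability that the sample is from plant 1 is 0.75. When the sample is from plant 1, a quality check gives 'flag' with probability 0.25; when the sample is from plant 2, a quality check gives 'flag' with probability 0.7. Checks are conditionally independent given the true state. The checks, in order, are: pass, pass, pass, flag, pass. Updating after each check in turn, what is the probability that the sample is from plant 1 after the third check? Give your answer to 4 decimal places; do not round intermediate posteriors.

0.9791

Each posterior becomes the prior for the next update.
After 'pass': P(plant 1) = 0.75·0.7500 / (0.75·0.7500 + 0.3·0.2500) ≈ 0.8824
After 'pass': P(plant 1) = 0.75·0.8824 / (0.75·0.8824 + 0.3·0.1176) ≈ 0.9494
After 'pass': P(plant 1) = 0.75·0.9494 / (0.75·0.9494 + 0.3·0.0506) ≈ 0.9791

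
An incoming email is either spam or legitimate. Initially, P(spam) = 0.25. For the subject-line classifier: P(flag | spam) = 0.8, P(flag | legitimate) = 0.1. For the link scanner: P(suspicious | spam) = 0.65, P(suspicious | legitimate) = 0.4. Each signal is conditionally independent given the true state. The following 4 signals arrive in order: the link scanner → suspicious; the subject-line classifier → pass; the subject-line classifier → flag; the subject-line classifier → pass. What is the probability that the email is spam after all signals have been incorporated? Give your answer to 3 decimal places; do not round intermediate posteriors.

After the link scanner='suspicious': P(spam) = 0.65·0.2500 / (0.65·0.2500 + 0.4·0.7500) ≈ 0.3514
After the subject-line classifier='pass': P(spam) = 0.2·0.3514 / (0.2·0.3514 + 0.9·0.6486) ≈ 0.1074
After the subject-line classifier='flag': P(spam) = 0.8·0.1074 / (0.8·0.1074 + 0.1·0.8926) ≈ 0.4906
After the subject-line classifier='pass': P(spam) = 0.2·0.4906 / (0.2·0.4906 + 0.9·0.5094) ≈ 0.1763

0.176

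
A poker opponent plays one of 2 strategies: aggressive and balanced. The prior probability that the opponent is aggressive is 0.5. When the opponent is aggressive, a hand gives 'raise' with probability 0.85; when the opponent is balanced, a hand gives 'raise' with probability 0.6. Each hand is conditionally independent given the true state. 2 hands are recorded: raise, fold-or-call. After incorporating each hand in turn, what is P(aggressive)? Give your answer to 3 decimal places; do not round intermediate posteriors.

After 'raise': P(aggressive) = 0.85·0.5000 / (0.85·0.5000 + 0.6·0.5000) ≈ 0.5862
After 'fold-or-call': P(aggressive) = 0.15·0.5862 / (0.15·0.5862 + 0.4·0.4138) ≈ 0.3469

0.347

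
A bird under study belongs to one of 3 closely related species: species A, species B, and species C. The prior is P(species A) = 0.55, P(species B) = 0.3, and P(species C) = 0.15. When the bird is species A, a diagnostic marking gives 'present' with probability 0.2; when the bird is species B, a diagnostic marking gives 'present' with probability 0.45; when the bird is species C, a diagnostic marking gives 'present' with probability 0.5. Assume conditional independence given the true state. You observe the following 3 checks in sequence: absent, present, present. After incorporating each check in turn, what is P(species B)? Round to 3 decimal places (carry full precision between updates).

Apply Bayes' rule sequentially, carrying P(species B) forward.
After 'absent': normaliser = 0.8·0.5500 + 0.55·0.3000 + 0.5·0.1500; P(species A) ≈ 0.6471, P(species B) ≈ 0.2426, P(species C) ≈ 0.1103
After 'present': normaliser = 0.2·0.6471 + 0.45·0.2426 + 0.5·0.1103; P(species A) ≈ 0.4406, P(species B) ≈ 0.3717, P(species C) ≈ 0.1877
After 'present': normaliser = 0.2·0.4406 + 0.45·0.3717 + 0.5·0.1877; P(species A) ≈ 0.2523, P(species B) ≈ 0.4789, P(species C) ≈ 0.2688

0.479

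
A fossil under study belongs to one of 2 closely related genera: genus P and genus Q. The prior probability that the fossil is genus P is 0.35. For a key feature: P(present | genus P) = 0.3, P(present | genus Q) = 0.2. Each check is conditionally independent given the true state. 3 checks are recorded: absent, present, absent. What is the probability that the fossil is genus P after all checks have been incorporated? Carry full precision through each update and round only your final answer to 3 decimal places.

Apply Bayes' rule sequentially, carrying P(genus P) forward.
After 'absent': P(genus P) = 0.7·0.3500 / (0.7·0.3500 + 0.8·0.6500) ≈ 0.3203
After 'present': P(genus P) = 0.3·0.3203 / (0.3·0.3203 + 0.2·0.6797) ≈ 0.4141
After 'absent': P(genus P) = 0.7·0.4141 / (0.7·0.4141 + 0.8·0.5859) ≈ 0.3821

0.382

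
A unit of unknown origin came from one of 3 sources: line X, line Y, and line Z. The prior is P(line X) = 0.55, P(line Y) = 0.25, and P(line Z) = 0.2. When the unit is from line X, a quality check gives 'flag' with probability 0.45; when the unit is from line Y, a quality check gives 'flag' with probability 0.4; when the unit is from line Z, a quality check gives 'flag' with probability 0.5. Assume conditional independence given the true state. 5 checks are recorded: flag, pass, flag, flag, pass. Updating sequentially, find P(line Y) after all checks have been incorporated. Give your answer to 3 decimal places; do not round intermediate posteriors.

After 'flag': normaliser = 0.45·0.5500 + 0.4·0.2500 + 0.5·0.2000; P(line X) ≈ 0.5531, P(line Y) ≈ 0.2235, P(line Z) ≈ 0.2235
After 'pass': normaliser = 0.55·0.5531 + 0.6·0.2235 + 0.5·0.2235; P(line X) ≈ 0.5531, P(line Y) ≈ 0.2438, P(line Z) ≈ 0.2031
After 'flag': normaliser = 0.45·0.5531 + 0.4·0.2438 + 0.5·0.2031; P(line X) ≈ 0.5556, P(line Y) ≈ 0.2177, P(line Z) ≈ 0.2267
After 'flag': normaliser = 0.45·0.5556 + 0.4·0.2177 + 0.5·0.2267; P(line X) ≈ 0.5550, P(line Y) ≈ 0.1933, P(line Z) ≈ 0.2517
After 'pass': normaliser = 0.55·0.5550 + 0.6·0.1933 + 0.5·0.2517; P(line X) ≈ 0.5580, P(line Y) ≈ 0.2120, P(line Z) ≈ 0.2300

0.212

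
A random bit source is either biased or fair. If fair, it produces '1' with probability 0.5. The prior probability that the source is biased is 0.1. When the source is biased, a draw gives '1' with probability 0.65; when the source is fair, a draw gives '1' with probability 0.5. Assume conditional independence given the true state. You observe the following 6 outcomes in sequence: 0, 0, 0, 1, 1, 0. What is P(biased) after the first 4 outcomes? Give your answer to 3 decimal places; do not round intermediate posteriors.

Apply Bayes' rule sequentially, carrying P(biased) forward.
After '0': P(biased) = 0.35·0.1000 / (0.35·0.1000 + 0.5·0.9000) ≈ 0.0722
After '0': P(biased) = 0.35·0.0722 / (0.35·0.0722 + 0.5·0.9278) ≈ 0.0516
After '0': P(biased) = 0.35·0.0516 / (0.35·0.0516 + 0.5·0.9484) ≈ 0.0367
After '1': P(biased) = 0.65·0.0367 / (0.65·0.0367 + 0.5·0.9633) ≈ 0.0472

0.047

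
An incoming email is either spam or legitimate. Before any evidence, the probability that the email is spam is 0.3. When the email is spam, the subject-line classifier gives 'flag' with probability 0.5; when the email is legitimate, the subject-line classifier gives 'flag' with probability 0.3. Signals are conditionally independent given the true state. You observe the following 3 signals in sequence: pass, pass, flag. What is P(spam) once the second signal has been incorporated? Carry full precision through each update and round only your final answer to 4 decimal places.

After 'pass': P(spam) = 0.5·0.3000 / (0.5·0.3000 + 0.7·0.7000) ≈ 0.2344
After 'pass': P(spam) = 0.5·0.2344 / (0.5·0.2344 + 0.7·0.7656) ≈ 0.1794

0.1794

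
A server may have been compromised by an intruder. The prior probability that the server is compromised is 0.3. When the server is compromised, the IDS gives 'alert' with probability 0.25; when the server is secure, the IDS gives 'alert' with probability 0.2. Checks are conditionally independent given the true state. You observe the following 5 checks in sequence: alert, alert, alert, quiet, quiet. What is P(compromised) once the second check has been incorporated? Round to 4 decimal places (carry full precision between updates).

Each posterior becomes the prior for the next update.
After 'alert': P(compromised) = 0.25·0.3000 / (0.25·0.3000 + 0.2·0.7000) ≈ 0.3488
After 'alert': P(compromised) = 0.25·0.3488 / (0.25·0.3488 + 0.2·0.6512) ≈ 0.4011

0.4011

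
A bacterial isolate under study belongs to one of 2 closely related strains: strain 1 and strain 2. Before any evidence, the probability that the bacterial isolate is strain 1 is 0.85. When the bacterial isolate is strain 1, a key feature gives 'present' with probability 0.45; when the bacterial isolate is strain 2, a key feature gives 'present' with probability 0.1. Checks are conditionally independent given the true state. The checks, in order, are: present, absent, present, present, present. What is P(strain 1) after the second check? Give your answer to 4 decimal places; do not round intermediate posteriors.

Each posterior becomes the prior for the next update.
After 'present': P(strain 1) = 0.45·0.8500 / (0.45·0.8500 + 0.1·0.1500) ≈ 0.9623
After 'absent': P(strain 1) = 0.55·0.9623 / (0.55·0.9623 + 0.9·0.0377) ≈ 0.9397

0.9397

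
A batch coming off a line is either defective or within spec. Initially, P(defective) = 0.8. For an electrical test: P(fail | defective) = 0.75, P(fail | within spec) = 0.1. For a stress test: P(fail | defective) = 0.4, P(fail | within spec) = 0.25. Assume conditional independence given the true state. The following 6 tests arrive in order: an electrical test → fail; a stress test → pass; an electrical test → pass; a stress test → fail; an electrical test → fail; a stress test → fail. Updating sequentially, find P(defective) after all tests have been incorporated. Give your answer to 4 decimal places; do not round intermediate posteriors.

Apply Bayes' rule sequentially, carrying P(defective) forward.
After an electrical test='fail': P(defective) = 0.75·0.8000 / (0.75·0.8000 + 0.1·0.2000) ≈ 0.9677
After a stress test='pass': P(defective) = 0.6·0.9677 / (0.6·0.9677 + 0.75·0.0323) ≈ 0.9600
After an electrical test='pass': P(defective) = 0.25·0.9600 / (0.25·0.9600 + 0.9·0.0400) ≈ 0.8696
After a stress test='fail': P(defective) = 0.4·0.8696 / (0.4·0.8696 + 0.25·0.1304) ≈ 0.9143
After an electrical test='fail': P(defective) = 0.75·0.9143 / (0.75·0.9143 + 0.1·0.0857) ≈ 0.9877
After a stress test='fail': P(defective) = 0.4·0.9877 / (0.4·0.9877 + 0.25·0.0123) ≈ 0.9922

0.9922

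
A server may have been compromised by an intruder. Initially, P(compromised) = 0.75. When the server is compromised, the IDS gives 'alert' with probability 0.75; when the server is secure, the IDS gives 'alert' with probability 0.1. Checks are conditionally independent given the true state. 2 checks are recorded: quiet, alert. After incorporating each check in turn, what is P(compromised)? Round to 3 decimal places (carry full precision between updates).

0.862

Apply Bayes' rule sequentially, carrying P(compromised) forward.
After 'quiet': P(compromised) = 0.25·0.7500 / (0.25·0.7500 + 0.9·0.2500) ≈ 0.4545
After 'alert': P(compromised) = 0.75·0.4545 / (0.75·0.4545 + 0.1·0.5455) ≈ 0.8621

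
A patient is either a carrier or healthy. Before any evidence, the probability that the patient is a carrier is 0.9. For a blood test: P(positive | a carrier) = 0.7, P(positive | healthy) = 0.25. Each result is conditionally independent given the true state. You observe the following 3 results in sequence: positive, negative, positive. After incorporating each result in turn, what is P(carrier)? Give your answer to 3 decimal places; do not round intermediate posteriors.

0.966

After 'positive': P(carrier) = 0.7·0.9000 / (0.7·0.9000 + 0.25·0.1000) ≈ 0.9618
After 'negative': P(carrier) = 0.3·0.9618 / (0.3·0.9618 + 0.75·0.0382) ≈ 0.9097
After 'positive': P(carrier) = 0.7·0.9097 / (0.7·0.9097 + 0.25·0.0903) ≈ 0.9658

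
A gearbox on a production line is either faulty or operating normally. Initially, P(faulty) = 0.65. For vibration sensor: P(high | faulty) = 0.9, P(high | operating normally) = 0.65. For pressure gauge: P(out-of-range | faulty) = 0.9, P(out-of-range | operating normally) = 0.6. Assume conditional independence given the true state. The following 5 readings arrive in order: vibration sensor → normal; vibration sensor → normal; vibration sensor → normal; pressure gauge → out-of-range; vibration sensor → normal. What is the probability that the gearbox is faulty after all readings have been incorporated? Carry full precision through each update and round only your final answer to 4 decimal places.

After vibration sensor='normal': P(faulty) = 0.1·0.6500 / (0.1·0.6500 + 0.35·0.3500) ≈ 0.3467
After vibration sensor='normal': P(faulty) = 0.1·0.3467 / (0.1·0.3467 + 0.35·0.6533) ≈ 0.1316
After vibration sensor='normal': P(faulty) = 0.1·0.1316 / (0.1·0.1316 + 0.35·0.8684) ≈ 0.0415
After pressure gauge='out-of-range': P(faulty) = 0.9·0.0415 / (0.9·0.0415 + 0.6·0.9585) ≈ 0.0610
After vibration sensor='normal': P(faulty) = 0.1·0.0610 / (0.1·0.0610 + 0.35·0.9390) ≈ 0.0182

0.0182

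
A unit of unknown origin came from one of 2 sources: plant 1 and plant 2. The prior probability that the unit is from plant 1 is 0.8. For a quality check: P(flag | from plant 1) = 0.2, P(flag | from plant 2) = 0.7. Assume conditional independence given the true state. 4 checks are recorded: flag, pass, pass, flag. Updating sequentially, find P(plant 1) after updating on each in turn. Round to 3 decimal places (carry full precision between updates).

0.699

After 'flag': P(plant 1) = 0.2·0.8000 / (0.2·0.8000 + 0.7·0.2000) ≈ 0.5333
After 'pass': P(plant 1) = 0.8·0.5333 / (0.8·0.5333 + 0.3·0.4667) ≈ 0.7529
After 'pass': P(plant 1) = 0.8·0.7529 / (0.8·0.7529 + 0.3·0.2471) ≈ 0.8904
After 'flag': P(plant 1) = 0.2·0.8904 / (0.2·0.8904 + 0.7·0.1096) ≈ 0.6990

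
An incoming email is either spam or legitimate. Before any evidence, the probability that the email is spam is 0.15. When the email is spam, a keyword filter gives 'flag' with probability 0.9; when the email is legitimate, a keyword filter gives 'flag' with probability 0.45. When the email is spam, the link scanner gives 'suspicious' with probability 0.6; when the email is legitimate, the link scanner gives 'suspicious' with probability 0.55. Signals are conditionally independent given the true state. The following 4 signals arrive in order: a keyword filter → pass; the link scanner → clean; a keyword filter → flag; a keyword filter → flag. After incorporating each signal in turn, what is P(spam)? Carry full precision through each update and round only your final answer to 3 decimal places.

After a keyword filter='pass': P(spam) = 0.1·0.1500 / (0.1·0.1500 + 0.55·0.8500) ≈ 0.0311
After the link scanner='clean': P(spam) = 0.4·0.0311 / (0.4·0.0311 + 0.45·0.9689) ≈ 0.0277
After a keyword filter='flag': P(spam) = 0.9·0.0277 / (0.9·0.0277 + 0.45·0.9723) ≈ 0.0540
After a keyword filter='flag': P(spam) = 0.9·0.0540 / (0.9·0.0540 + 0.45·0.9460) ≈ 0.1024

0.102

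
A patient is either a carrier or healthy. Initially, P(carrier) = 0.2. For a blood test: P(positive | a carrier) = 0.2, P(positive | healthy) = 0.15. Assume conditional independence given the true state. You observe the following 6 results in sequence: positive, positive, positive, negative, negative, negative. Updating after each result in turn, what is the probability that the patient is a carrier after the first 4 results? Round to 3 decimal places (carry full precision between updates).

0.358

After 'positive': P(carrier) = 0.2·0.2000 / (0.2·0.2000 + 0.15·0.8000) ≈ 0.2500
After 'positive': P(carrier) = 0.2·0.2500 / (0.2·0.2500 + 0.15·0.7500) ≈ 0.3077
After 'positive': P(carrier) = 0.2·0.3077 / (0.2·0.3077 + 0.15·0.6923) ≈ 0.3721
After 'negative': P(carrier) = 0.8·0.3721 / (0.8·0.3721 + 0.85·0.6279) ≈ 0.3580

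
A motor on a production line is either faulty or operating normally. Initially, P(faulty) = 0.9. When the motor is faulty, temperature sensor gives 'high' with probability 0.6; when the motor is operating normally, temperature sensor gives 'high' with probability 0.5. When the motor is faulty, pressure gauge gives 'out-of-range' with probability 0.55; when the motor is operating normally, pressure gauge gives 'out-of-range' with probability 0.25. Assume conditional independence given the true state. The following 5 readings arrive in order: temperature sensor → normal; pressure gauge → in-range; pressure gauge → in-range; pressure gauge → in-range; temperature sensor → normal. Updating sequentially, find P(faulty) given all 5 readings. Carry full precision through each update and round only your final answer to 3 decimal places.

0.554

Apply Bayes' rule sequentially, carrying P(faulty) forward.
After temperature sensor='normal': P(faulty) = 0.4·0.9000 / (0.4·0.9000 + 0.5·0.1000) ≈ 0.8780
After pressure gauge='in-range': P(faulty) = 0.45·0.8780 / (0.45·0.8780 + 0.75·0.1220) ≈ 0.8120
After pressure gauge='in-range': P(faulty) = 0.45·0.8120 / (0.45·0.8120 + 0.75·0.1880) ≈ 0.7216
After pressure gauge='in-range': P(faulty) = 0.45·0.7216 / (0.45·0.7216 + 0.75·0.2784) ≈ 0.6086
After temperature sensor='normal': P(faulty) = 0.4·0.6086 / (0.4·0.6086 + 0.5·0.3914) ≈ 0.5544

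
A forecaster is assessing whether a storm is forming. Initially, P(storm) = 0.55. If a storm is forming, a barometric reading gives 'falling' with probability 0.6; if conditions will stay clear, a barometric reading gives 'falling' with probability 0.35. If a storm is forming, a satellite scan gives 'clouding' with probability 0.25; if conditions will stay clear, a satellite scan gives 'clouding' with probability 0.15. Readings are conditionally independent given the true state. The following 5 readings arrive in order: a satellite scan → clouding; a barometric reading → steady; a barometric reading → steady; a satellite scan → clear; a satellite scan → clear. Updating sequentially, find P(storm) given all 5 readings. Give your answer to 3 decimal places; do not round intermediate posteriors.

0.375

Apply Bayes' rule sequentially, carrying P(storm) forward.
After a satellite scan='clouding': P(storm) = 0.25·0.5500 / (0.25·0.5500 + 0.15·0.4500) ≈ 0.6707
After a barometric reading='steady': P(storm) = 0.4·0.6707 / (0.4·0.6707 + 0.65·0.3293) ≈ 0.5563
After a barometric reading='steady': P(storm) = 0.4·0.5563 / (0.4·0.5563 + 0.65·0.4437) ≈ 0.4355
After a satellite scan='clear': P(storm) = 0.75·0.4355 / (0.75·0.4355 + 0.85·0.5645) ≈ 0.4050
After a satellite scan='clear': P(storm) = 0.75·0.4050 / (0.75·0.4050 + 0.85·0.5950) ≈ 0.3752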